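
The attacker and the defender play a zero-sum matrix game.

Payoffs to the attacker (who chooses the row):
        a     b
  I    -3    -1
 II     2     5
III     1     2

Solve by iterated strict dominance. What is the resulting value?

2

Row III is strictly dominated by row II (2>1, 5>2); eliminate III.
Column b is strictly dominated by a for the defender (-3<-1, 2<5); eliminate b.
Row I is strictly dominated by row II (2>-3); eliminate I.
Only (II, a) remains, with payoff 2.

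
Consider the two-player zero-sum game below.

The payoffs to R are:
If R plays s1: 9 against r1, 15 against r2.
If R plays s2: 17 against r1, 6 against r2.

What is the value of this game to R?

Row minima are 9 and 6, so R's maximin is 9; column maxima are 17 and 15, so C's minimax is 15. These differ, so the equilibrium is in mixed strategies.
Let R play s1 with probability p. C is indifferent when 9p + 17(1−p) = 15p + 6(1−p), giving p = 11/17.
Let C play r1 with probability q. R is indifferent when 9q + 15(1−q) = 17q + 6(1−q), giving q = 9/17.
The value is 9·(9/17) + (15)·(8/17) = 201/17.

201/17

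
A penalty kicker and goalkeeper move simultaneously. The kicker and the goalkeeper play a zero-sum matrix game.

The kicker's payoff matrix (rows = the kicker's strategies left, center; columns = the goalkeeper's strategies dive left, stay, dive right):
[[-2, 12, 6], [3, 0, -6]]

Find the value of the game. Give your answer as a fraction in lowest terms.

6/17

Column stay is strictly dominated by dive right for the goalkeeper (it gives the kicker more in every row).
The remaining 2×2 game on (left, center) × (dive left, dive right) has no saddle point. Let the kicker play left with probability p; indifference gives −2p + 3(1−p) = 6p − 6(1−p), so p = 9/17.
Similarly the goalkeeper's optimal q on dive left is 12/17, and the value is -2·(12/17) + (6)·(5/17) = 6/17.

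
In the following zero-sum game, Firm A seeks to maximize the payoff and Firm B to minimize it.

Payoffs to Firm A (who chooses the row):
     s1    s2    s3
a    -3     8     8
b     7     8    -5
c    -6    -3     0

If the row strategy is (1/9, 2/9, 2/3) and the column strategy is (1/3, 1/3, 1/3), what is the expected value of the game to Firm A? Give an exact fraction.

Against (1/3, 1/3, 1/3), each row's expected payoff is a: 13/3; b: 10/3; c: -3.
Taking the (1/9, 2/9, 2/3)-weighted average: (1/9)·(13/3) + (2/9)·(10/3) + (2/3)·(-3) = -7/9.

-7/9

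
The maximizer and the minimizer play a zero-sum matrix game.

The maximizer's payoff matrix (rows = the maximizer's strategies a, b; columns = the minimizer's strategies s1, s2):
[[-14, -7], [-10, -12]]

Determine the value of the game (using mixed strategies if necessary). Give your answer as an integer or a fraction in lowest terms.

Row minima are -14 and -12, so the maximizer's maximin is -12; column maxima are -10 and -7, so the minimizer's minimax is -10. These differ, so the equilibrium is in mixed strategies.
Let the maximizer play a with probability p. The minimizer is indifferent when −14p − 10(1−p) = −7p − 12(1−p), giving p = 2/9.
Let the minimizer play s1 with probability q. The maximizer is indifferent when −14q − 7(1−q) = −10q − 12(1−q), giving q = 5/9.
The value is -14·(5/9) + (-7)·(4/9) = -98/9.

-98/9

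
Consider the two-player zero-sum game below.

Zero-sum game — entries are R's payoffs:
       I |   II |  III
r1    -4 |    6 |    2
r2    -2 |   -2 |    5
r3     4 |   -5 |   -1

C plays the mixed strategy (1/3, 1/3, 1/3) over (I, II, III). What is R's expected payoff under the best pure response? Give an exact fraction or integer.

r1: (-4)·(1/3) + (6)·(1/3) + (2)·(1/3) = 4/3.
r2: (-2)·(1/3) + (-2)·(1/3) + (5)·(1/3) = 1/3.
r3: (4)·(1/3) + (-5)·(1/3) + (-1)·(1/3) = -2/3.
The best pure response is r1 with expected payoff 4/3.

4/3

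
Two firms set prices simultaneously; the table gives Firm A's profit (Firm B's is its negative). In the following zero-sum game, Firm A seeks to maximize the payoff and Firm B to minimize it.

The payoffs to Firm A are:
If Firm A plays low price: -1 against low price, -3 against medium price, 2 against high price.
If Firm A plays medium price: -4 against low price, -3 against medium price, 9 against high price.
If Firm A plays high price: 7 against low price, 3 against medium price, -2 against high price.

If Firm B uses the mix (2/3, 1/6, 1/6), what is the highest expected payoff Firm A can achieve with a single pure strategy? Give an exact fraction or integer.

low price: (-1)·(2/3) + (-3)·(1/6) + (2)·(1/6) = -5/6.
medium price: (-4)·(2/3) + (-3)·(1/6) + (9)·(1/6) = -5/3.
high price: (7)·(2/3) + (3)·(1/6) + (-2)·(1/6) = 29/6.
The best pure response is high price with expected payoff 29/6.

29/6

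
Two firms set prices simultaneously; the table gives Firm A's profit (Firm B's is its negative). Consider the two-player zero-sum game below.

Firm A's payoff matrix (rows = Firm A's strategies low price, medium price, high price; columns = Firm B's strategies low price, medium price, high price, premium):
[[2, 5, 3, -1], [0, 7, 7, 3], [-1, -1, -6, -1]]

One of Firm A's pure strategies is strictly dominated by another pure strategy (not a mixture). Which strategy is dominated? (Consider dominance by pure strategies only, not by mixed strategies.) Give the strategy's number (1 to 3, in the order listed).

3

Compare high price with medium price: 0 > -1, 7 > -1, 7 > -6, 3 > -1.
So medium price strictly dominates high price for Firm A; high price is strictly dominated.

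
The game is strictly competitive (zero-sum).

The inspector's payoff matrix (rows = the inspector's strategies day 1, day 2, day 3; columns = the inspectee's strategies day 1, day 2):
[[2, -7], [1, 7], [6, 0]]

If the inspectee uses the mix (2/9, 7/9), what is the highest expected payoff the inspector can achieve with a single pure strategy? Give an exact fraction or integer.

day 1: (2)·(2/9) + (-7)·(7/9) = -5.
day 2: (1)·(2/9) + (7)·(7/9) = 17/3.
day 3: (6)·(2/9) + (0)·(7/9) = 4/3.
The best pure response is day 2 with expected payoff 17/3.

17/3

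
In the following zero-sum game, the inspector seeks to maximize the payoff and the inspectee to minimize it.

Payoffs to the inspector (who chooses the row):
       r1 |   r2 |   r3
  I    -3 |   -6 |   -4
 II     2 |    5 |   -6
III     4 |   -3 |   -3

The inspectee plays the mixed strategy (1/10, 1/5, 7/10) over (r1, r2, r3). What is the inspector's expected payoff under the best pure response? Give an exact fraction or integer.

-23/10

I: (-3)·(1/10) + (-6)·(1/5) + (-4)·(7/10) = -43/10.
II: (2)·(1/10) + (5)·(1/5) + (-6)·(7/10) = -3.
III: (4)·(1/10) + (-3)·(1/5) + (-3)·(7/10) = -23/10.
The best pure response is III with expected payoff -23/10.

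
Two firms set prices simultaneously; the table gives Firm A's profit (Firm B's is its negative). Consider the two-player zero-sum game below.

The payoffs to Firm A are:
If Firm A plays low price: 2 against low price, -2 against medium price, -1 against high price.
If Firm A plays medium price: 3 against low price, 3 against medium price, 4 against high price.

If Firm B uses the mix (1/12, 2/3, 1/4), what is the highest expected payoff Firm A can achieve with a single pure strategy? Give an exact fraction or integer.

13/4

low price: (2)·(1/12) + (-2)·(2/3) + (-1)·(1/4) = -17/12.
medium price: (3)·(1/12) + (3)·(2/3) + (4)·(1/4) = 13/4.
The best pure response is medium price with expected payoff 13/4.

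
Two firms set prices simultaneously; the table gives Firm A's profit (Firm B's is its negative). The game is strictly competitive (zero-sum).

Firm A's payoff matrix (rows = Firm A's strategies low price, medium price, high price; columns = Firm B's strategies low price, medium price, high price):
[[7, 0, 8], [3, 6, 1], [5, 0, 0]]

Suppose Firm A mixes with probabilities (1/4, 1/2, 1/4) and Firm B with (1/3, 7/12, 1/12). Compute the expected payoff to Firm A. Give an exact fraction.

Against (1/3, 7/12, 1/12), each row's expected payoff is low price: 3; medium price: 55/12; high price: 5/3.
Taking the (1/4, 1/2, 1/4)-weighted average: (1/4)·(3) + (1/2)·(55/12) + (1/4)·(5/3) = 83/24.

83/24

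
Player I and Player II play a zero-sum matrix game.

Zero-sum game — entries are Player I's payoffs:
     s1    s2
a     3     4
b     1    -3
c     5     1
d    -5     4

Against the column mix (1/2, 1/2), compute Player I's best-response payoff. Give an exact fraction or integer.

a: (3)·(1/2) + (4)·(1/2) = 7/2.
b: (1)·(1/2) + (-3)·(1/2) = -1.
c: (5)·(1/2) + (1)·(1/2) = 3.
d: (-5)·(1/2) + (4)·(1/2) = -1/2.
The best pure response is a with expected payoff 7/2.

7/2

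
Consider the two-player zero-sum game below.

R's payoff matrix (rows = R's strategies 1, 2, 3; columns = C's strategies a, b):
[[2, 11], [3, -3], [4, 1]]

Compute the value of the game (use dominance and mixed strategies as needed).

Row 2 is strictly dominated by row 3, so R never plays it.
The remaining 2×2 game on (1, 3) × (a, b) has no saddle point. Let R play 1 with probability p; indifference gives 2p + 4(1−p) = 11p + (1−p), so p = 1/4.
Similarly C's optimal q on a is 5/6, and the value is 2·(5/6) + (11)·(1/6) = 7/2.

7/2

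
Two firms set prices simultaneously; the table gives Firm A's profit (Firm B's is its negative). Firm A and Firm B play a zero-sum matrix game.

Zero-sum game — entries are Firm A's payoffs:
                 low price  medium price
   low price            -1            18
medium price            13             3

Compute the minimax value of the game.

Row minima are -1 and 3, so Firm A's maximin is 3; column maxima are 13 and 18, so Firm B's minimax is 13. These differ, so the equilibrium is in mixed strategies.
Let Firm A play low price with probability p. Firm B is indifferent when −p + 13(1−p) = 18p + 3(1−p), giving p = 10/29.
Let Firm B play low price with probability q. Firm A is indifferent when −q + 18(1−q) = 13q + 3(1−q), giving q = 15/29.
The value is -1·(15/29) + (18)·(14/29) = 237/29.

237/29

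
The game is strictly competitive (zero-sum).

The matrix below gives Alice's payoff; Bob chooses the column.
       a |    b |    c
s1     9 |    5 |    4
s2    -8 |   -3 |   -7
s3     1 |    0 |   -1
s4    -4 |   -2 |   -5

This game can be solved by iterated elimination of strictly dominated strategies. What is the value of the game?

Column b is strictly dominated by c for Bob (4<5, -7<-3, -1<0, -5<-2); eliminate b.
Row s2 is strictly dominated by row s1 (9>-8, 4>-7); eliminate s2.
Row s4 is strictly dominated by row s1 (9>-4, 4>-5); eliminate s4.
Row s3 is strictly dominated by row s1 (9>1, 4>-1); eliminate s3.
Column a is strictly dominated by c for Bob (4<9); eliminate a.
Only (s1, c) remains, with payoff 4.

4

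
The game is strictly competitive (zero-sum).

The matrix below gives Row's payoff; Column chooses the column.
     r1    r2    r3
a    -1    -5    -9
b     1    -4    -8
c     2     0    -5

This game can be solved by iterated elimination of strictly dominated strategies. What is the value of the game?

-5

Row b is strictly dominated by row c (2>1, 0>-4, -5>-8); eliminate b.
Column r2 is strictly dominated by r3 for Column (-9<-5, -5<0); eliminate r2.
Column r1 is strictly dominated by r3 for Column (-9<-1, -5<2); eliminate r1.
Row a is strictly dominated by row c (-5>-9); eliminate a.
Only (c, r3) remains, with payoff -5.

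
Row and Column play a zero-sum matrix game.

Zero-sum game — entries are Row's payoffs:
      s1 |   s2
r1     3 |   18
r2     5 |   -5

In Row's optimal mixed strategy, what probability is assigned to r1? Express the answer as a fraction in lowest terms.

2/5

Row minima are 3 and -5, so Row's maximin is 3; column maxima are 5 and 18, so Column's minimax is 5. These differ, so the equilibrium is in mixed strategies.
Let Row play r1 with probability p. Column is indifferent when 3p + 5(1−p) = 18p − 5(1−p), giving p = 2/5.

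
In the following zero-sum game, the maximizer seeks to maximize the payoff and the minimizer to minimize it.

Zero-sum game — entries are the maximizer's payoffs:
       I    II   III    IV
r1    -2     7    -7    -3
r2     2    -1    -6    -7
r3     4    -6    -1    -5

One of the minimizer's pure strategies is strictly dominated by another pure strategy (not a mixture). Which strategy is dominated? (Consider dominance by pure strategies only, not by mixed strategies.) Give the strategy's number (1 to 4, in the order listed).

The minimizer prefers columns that give the maximizer less. Compare I with III: -7 < -2, -6 < 2, -1 < 4.
So III strictly dominates I for the minimizer; I is strictly dominated.

1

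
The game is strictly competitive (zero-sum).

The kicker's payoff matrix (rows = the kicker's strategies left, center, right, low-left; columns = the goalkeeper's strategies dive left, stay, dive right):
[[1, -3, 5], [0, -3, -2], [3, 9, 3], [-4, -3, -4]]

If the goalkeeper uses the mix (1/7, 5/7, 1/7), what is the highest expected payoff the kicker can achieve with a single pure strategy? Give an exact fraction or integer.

51/7

left: (1)·(1/7) + (-3)·(5/7) + (5)·(1/7) = -9/7.
center: (0)·(1/7) + (-3)·(5/7) + (-2)·(1/7) = -17/7.
right: (3)·(1/7) + (9)·(5/7) + (3)·(1/7) = 51/7.
low-left: (-4)·(1/7) + (-3)·(5/7) + (-4)·(1/7) = -23/7.
The best pure response is right with expected payoff 51/7.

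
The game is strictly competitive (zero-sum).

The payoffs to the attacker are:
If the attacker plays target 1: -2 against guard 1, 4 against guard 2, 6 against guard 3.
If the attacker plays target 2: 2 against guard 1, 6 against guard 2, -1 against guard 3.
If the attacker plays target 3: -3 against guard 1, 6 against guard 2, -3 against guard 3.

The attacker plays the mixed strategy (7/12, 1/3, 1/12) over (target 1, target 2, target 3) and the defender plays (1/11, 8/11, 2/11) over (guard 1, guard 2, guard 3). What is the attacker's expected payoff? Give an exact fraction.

Against (1/11, 8/11, 2/11), each row's expected payoff is target 1: 42/11; target 2: 48/11; target 3: 39/11.
Taking the (7/12, 1/3, 1/12)-weighted average: (7/12)·(42/11) + (1/3)·(48/11) + (1/12)·(39/11) = 175/44.

175/44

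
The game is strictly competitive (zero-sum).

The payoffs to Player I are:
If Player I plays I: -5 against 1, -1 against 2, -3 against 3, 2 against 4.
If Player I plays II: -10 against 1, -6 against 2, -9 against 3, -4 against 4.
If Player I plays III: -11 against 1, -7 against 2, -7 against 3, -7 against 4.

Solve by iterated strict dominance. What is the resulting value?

Column 4 is strictly dominated by 1 for Player II (-5<2, -10<-4, -11<-7); eliminate 4.
Row III is strictly dominated by row I (-5>-11, -1>-7, -3>-7); eliminate III.
Row II is strictly dominated by row I (-5>-10, -1>-6, -3>-9); eliminate II.
Column 2 is strictly dominated by 1 for Player II (-5<-1); eliminate 2.
Column 3 is strictly dominated by 1 for Player II (-5<-3); eliminate 3.
Only (I, 1) remains, with payoff -5.

-5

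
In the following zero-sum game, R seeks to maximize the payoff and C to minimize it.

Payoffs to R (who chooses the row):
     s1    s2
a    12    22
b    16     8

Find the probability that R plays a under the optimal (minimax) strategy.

Row minima are 12 and 8, so R's maximin is 12; column maxima are 16 and 22, so C's minimax is 16. These differ, so the equilibrium is in mixed strategies.
Let R play a with probability p. C is indifferent when 12p + 16(1−p) = 22p + 8(1−p), giving p = 4/9.

4/9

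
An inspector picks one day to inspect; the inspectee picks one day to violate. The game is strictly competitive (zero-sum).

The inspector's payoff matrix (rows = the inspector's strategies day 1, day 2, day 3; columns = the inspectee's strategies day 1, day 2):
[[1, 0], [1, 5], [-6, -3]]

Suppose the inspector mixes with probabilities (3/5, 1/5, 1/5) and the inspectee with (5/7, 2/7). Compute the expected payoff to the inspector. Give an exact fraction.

-6/35

Against (5/7, 2/7), each row's expected payoff is day 1: 5/7; day 2: 15/7; day 3: -36/7.
Taking the (3/5, 1/5, 1/5)-weighted average: (3/5)·(5/7) + (1/5)·(15/7) + (1/5)·(-36/7) = -6/35.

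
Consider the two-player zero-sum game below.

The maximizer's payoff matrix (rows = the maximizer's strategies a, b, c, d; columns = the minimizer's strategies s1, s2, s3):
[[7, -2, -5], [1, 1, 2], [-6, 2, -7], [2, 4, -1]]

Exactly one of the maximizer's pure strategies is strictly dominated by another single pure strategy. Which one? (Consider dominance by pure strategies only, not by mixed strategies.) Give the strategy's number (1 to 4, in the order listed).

Compare c with d: 2 > -6, 4 > 2, -1 > -7.
So d strictly dominates c for the maximizer; c is strictly dominated.

3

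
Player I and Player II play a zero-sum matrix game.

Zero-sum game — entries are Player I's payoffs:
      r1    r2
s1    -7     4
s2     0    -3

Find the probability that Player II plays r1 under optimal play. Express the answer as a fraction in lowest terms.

1/2

Row minima are -7 and -3, so Player I's maximin is -3; column maxima are 0 and 4, so Player II's minimax is 0. These differ, so the equilibrium is in mixed strategies.
Let Player II play r1 with probability q. Player I is indifferent when −7q + 4(1−q) = −3(1−q), giving q = 1/2.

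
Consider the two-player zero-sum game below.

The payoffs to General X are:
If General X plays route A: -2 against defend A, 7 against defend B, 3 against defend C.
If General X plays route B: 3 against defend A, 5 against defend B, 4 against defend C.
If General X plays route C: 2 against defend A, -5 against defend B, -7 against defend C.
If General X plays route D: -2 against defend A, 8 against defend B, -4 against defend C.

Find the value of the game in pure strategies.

3

Row minima: -2, 3, -7, -4 → General X's maximin is 3.
Column maxima: 3, 8, 4 → General Y's minimax is 3.
They coincide at (route B, defend A), so the value is 3.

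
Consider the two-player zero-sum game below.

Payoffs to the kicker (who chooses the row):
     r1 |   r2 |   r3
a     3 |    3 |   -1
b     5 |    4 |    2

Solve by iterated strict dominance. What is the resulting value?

Column r1 is strictly dominated by r3 for the goalkeeper (-1<3, 2<5); eliminate r1.
Row a is strictly dominated by row b (4>3, 2>-1); eliminate a.
Column r2 is strictly dominated by r3 for the goalkeeper (2<4); eliminate r2.
Only (b, r3) remains, with payoff 2.

2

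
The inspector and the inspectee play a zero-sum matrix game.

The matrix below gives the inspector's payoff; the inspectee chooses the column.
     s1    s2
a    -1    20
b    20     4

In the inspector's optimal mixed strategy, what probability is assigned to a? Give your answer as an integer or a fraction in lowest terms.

Row minima are -1 and 4, so the inspector's maximin is 4; column maxima are 20 and 20, so the inspectee's minimax is 20. These differ, so the equilibrium is in mixed strategies.
Let the inspector play a with probability p. The inspectee is indifferent when −p + 20(1−p) = 20p + 4(1−p), giving p = 16/37.

16/37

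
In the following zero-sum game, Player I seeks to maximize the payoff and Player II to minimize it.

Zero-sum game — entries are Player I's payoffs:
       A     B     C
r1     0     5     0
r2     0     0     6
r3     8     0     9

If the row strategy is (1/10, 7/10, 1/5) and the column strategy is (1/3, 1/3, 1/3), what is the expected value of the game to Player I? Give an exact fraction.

27/10

Against (1/3, 1/3, 1/3), each row's expected payoff is r1: 5/3; r2: 2; r3: 17/3.
Taking the (1/10, 7/10, 1/5)-weighted average: (1/10)·(5/3) + (7/10)·(2) + (1/5)·(17/3) = 27/10.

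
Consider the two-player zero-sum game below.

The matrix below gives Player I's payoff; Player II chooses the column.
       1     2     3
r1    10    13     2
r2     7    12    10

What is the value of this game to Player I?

86/11

Column 2 is strictly dominated by 1 for Player II (it gives Player I more in every row).
The remaining 2×2 game on (r1, r2) × (1, 3) has no saddle point. Let Player I play r1 with probability p; indifference gives 10p + 7(1−p) = 2p + 10(1−p), so p = 3/11.
Similarly Player II's optimal q on 1 is 8/11, and the value is 10·(8/11) + (2)·(3/11) = 86/11.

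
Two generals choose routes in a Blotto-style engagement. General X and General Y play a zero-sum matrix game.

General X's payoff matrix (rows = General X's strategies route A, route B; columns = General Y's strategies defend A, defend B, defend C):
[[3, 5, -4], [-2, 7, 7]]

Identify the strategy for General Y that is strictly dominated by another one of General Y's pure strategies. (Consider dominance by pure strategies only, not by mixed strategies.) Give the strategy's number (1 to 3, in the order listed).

2

General Y prefers columns that give General X less. Compare defend B with defend A: 3 < 5, -2 < 7.
So defend A strictly dominates defend B for General Y; defend B is strictly dominated.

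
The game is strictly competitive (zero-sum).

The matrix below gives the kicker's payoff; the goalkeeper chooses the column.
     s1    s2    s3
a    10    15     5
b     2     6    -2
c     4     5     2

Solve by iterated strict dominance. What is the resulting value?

5

Column s2 is strictly dominated by s1 for the goalkeeper (10<15, 2<6, 4<5); eliminate s2.
Row c is strictly dominated by row a (10>4, 5>2); eliminate c.
Column s1 is strictly dominated by s3 for the goalkeeper (5<10, -2<2); eliminate s1.
Row b is strictly dominated by row a (5>-2); eliminate b.
Only (a, s3) remains, with payoff 5.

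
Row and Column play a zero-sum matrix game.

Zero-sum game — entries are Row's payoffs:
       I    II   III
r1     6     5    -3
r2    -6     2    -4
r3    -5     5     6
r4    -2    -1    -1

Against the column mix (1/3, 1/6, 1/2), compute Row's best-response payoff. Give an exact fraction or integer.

r1: (6)·(1/3) + (5)·(1/6) + (-3)·(1/2) = 4/3.
r2: (-6)·(1/3) + (2)·(1/6) + (-4)·(1/2) = -11/3.
r3: (-5)·(1/3) + (5)·(1/6) + (6)·(1/2) = 13/6.
r4: (-2)·(1/3) + (-1)·(1/6) + (-1)·(1/2) = -4/3.
The best pure response is r3 with expected payoff 13/6.

13/6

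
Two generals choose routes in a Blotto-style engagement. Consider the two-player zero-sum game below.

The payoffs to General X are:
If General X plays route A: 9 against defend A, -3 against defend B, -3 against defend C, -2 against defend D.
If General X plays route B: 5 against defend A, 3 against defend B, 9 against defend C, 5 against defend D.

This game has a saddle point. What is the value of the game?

Row minima: -3, 3 → General X's maximin is 3.
Column maxima: 9, 3, 9, 5 → General Y's minimax is 3.
They coincide at (route B, defend B), so the value is 3.

3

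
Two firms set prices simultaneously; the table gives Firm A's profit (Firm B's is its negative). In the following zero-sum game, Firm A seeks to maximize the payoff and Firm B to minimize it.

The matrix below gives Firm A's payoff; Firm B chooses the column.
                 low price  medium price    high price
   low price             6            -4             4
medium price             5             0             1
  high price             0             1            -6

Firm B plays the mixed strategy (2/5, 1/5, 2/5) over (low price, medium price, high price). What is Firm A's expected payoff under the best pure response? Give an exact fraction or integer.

low price: (6)·(2/5) + (-4)·(1/5) + (4)·(2/5) = 16/5.
medium price: (5)·(2/5) + (0)·(1/5) + (1)·(2/5) = 12/5.
high price: (0)·(2/5) + (1)·(1/5) + (-6)·(2/5) = -11/5.
The best pure response is low price with expected payoff 16/5.

16/5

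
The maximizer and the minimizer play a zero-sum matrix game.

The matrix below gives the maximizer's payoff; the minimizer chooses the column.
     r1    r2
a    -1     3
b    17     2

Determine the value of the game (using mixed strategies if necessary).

53/19

Row minima are -1 and 2, so the maximizer's maximin is 2; column maxima are 17 and 3, so the minimizer's minimax is 3. These differ, so the equilibrium is in mixed strategies.
Let the maximizer play a with probability p. The minimizer is indifferent when −p + 17(1−p) = 3p + 2(1−p), giving p = 15/19.
Let the minimizer play r1 with probability q. The maximizer is indifferent when −q + 3(1−q) = 17q + 2(1−q), giving q = 1/19.
The value is -1·(1/19) + (3)·(18/19) = 53/19.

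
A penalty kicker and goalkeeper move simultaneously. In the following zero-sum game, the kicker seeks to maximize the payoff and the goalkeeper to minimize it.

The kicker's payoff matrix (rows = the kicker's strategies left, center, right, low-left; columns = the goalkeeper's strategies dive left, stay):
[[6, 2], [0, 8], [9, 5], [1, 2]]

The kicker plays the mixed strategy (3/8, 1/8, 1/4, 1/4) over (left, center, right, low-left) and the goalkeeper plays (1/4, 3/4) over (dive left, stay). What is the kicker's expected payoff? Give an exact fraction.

61/16

Against (1/4, 3/4), each row's expected payoff is left: 3; center: 6; right: 6; low-left: 7/4.
Taking the (3/8, 1/8, 1/4, 1/4)-weighted average: (3/8)·(3) + (1/8)·(6) + (1/4)·(6) + (1/4)·(7/4) = 61/16.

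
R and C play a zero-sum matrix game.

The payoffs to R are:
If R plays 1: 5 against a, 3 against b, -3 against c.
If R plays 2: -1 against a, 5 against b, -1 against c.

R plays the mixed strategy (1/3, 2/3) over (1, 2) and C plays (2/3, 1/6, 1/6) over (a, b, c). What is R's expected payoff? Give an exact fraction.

10/9

Against (2/3, 1/6, 1/6), each row's expected payoff is 1: 10/3; 2: 0.
Taking the (1/3, 2/3)-weighted average: (1/3)·(10/3) + (2/3)·(0) = 10/9.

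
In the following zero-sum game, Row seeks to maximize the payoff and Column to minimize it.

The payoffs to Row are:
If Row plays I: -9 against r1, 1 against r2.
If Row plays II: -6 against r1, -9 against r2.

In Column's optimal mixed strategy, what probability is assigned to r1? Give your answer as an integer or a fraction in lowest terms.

10/13

Row minima are -9 and -9, so Row's maximin is -9; column maxima are -6 and 1, so Column's minimax is -6. These differ, so the equilibrium is in mixed strategies.
Let Column play r1 with probability q. Row is indifferent when −9q + (1−q) = −6q − 9(1−q), giving q = 10/13.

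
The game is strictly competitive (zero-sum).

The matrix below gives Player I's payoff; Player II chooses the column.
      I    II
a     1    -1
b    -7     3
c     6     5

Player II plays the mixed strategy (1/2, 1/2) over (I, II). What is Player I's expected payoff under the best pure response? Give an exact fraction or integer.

11/2

a: (1)·(1/2) + (-1)·(1/2) = 0.
b: (-7)·(1/2) + (3)·(1/2) = -2.
c: (6)·(1/2) + (5)·(1/2) = 11/2.
The best pure response is c with expected payoff 11/2.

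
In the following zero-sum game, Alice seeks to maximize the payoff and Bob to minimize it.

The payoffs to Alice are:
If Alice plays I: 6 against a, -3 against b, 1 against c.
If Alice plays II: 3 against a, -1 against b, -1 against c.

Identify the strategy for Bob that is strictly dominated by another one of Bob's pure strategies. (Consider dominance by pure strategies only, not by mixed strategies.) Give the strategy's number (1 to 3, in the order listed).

1

Bob prefers columns that give Alice less. Compare a with b: -3 < 6, -1 < 3.
So b strictly dominates a for Bob; a is strictly dominated.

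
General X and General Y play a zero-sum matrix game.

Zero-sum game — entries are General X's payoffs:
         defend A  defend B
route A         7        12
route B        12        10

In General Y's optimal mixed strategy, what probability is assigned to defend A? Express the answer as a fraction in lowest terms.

2/7

Row minima are 7 and 10, so General X's maximin is 10; column maxima are 12 and 12, so General Y's minimax is 12. These differ, so the equilibrium is in mixed strategies.
Let General Y play defend A with probability q. General X is indifferent when 7q + 12(1−q) = 12q + 10(1−q), giving q = 2/7.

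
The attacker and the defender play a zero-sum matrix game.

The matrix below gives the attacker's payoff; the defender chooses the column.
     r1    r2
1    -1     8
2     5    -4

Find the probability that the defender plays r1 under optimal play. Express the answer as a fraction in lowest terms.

2/3

Row minima are -1 and -4, so the attacker's maximin is -1; column maxima are 5 and 8, so the defender's minimax is 5. These differ, so the equilibrium is in mixed strategies.
Let the defender play r1 with probability q. The attacker is indifferent when −q + 8(1−q) = 5q − 4(1−q), giving q = 2/3.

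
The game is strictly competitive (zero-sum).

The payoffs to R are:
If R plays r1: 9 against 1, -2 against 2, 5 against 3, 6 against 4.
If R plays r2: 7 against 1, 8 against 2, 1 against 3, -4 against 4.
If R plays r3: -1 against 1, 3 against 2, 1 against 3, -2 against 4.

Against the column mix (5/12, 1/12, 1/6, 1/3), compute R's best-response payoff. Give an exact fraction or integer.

77/12

r1: (9)·(5/12) + (-2)·(1/12) + (5)·(1/6) + (6)·(1/3) = 77/12.
r2: (7)·(5/12) + (8)·(1/12) + (1)·(1/6) + (-4)·(1/3) = 29/12.
r3: (-1)·(5/12) + (3)·(1/12) + (1)·(1/6) + (-2)·(1/3) = -2/3.
The best pure response is r1 with expected payoff 77/12.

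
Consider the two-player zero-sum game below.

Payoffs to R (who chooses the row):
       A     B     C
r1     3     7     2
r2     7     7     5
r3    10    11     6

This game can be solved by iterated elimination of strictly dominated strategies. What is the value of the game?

Row r1 is strictly dominated by row r3 (10>3, 11>7, 6>2); eliminate r1.
Row r2 is strictly dominated by row r3 (10>7, 11>7, 6>5); eliminate r2.
Column A is strictly dominated by C for C (6<10); eliminate A.
Column B is strictly dominated by C for C (6<11); eliminate B.
Only (r3, C) remains, with payoff 6.

6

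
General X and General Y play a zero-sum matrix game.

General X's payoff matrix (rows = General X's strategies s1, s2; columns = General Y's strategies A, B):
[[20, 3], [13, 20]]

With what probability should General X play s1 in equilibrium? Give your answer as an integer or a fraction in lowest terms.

Row minima are 3 and 13, so General X's maximin is 13; column maxima are 20 and 20, so General Y's minimax is 20. These differ, so the equilibrium is in mixed strategies.
Let General X play s1 with probability p. General Y is indifferent when 20p + 13(1−p) = 3p + 20(1−p), giving p = 7/24.

7/24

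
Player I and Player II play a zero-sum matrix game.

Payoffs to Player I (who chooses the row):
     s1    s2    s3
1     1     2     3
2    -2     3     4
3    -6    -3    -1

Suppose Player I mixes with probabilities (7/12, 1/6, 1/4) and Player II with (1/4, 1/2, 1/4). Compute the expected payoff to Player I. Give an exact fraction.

Against (1/4, 1/2, 1/4), each row's expected payoff is 1: 2; 2: 2; 3: -13/4.
Taking the (7/12, 1/6, 1/4)-weighted average: (7/12)·(2) + (1/6)·(2) + (1/4)·(-13/4) = 11/16.

11/16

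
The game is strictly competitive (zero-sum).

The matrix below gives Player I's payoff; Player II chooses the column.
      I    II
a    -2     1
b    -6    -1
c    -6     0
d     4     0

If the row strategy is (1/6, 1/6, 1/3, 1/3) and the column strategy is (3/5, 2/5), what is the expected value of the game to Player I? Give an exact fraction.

-6/5

Against (3/5, 2/5), each row's expected payoff is a: -4/5; b: -4; c: -18/5; d: 12/5.
Taking the (1/6, 1/6, 1/3, 1/3)-weighted average: (1/6)·(-4/5) + (1/6)·(-4) + (1/3)·(-18/5) + (1/3)·(12/5) = -6/5.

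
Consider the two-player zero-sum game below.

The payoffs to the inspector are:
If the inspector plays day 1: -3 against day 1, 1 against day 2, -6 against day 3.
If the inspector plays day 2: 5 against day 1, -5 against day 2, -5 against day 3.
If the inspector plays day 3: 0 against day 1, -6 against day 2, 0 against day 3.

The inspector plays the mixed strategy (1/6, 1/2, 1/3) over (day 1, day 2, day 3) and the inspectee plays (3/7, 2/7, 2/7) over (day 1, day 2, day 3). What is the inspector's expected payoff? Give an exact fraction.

-29/21

Against (3/7, 2/7, 2/7), each row's expected payoff is day 1: -19/7; day 2: -5/7; day 3: -12/7.
Taking the (1/6, 1/2, 1/3)-weighted average: (1/6)·(-19/7) + (1/2)·(-5/7) + (1/3)·(-12/7) = -29/21.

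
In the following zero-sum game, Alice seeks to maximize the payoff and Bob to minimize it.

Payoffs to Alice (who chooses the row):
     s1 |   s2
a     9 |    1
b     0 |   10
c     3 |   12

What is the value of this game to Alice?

105/17

Row b is strictly dominated by row c, so Alice never plays it.
The remaining 2×2 game on (a, c) × (s1, s2) has no saddle point. Let Alice play a with probability p; indifference gives 9p + 3(1−p) = p + 12(1−p), so p = 9/17.
Similarly Bob's optimal q on s1 is 11/17, and the value is 9·(11/17) + (1)·(6/17) = 105/17.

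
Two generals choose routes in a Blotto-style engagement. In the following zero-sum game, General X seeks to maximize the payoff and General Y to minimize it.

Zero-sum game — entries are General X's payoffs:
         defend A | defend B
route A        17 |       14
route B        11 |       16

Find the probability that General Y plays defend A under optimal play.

1/4

Row minima are 14 and 11, so General X's maximin is 14; column maxima are 17 and 16, so General Y's minimax is 16. These differ, so the equilibrium is in mixed strategies.
Let General Y play defend A with probability q. General X is indifferent when 17q + 14(1−q) = 11q + 16(1−q), giving q = 1/4.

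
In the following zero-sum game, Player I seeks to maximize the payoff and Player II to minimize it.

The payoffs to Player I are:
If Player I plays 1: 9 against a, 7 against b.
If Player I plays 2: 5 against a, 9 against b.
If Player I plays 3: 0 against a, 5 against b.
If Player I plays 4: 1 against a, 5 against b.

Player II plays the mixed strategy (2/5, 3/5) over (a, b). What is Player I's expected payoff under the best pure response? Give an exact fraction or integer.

1: (9)·(2/5) + (7)·(3/5) = 39/5.
2: (5)·(2/5) + (9)·(3/5) = 37/5.
3: (0)·(2/5) + (5)·(3/5) = 3.
4: (1)·(2/5) + (5)·(3/5) = 17/5.
The best pure response is 1 with expected payoff 39/5.

39/5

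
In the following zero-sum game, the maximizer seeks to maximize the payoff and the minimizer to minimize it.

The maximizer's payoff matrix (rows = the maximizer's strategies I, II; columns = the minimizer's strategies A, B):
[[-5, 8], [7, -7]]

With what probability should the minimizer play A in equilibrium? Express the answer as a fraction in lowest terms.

5/9

Row minima are -5 and -7, so the maximizer's maximin is -5; column maxima are 7 and 8, so the minimizer's minimax is 7. These differ, so the equilibrium is in mixed strategies.
Let the minimizer play A with probability q. The maximizer is indifferent when −5q + 8(1−q) = 7q − 7(1−q), giving q = 5/9.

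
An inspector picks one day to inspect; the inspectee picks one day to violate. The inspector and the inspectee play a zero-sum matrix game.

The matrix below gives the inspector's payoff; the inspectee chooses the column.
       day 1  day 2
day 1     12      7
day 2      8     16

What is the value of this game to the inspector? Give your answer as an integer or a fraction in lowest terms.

Row minima are 7 and 8, so the inspector's maximin is 8; column maxima are 12 and 16, so the inspectee's minimax is 12. These differ, so the equilibrium is in mixed strategies.
Let the inspector play day 1 with probability p. The inspectee is indifferent when 12p + 8(1−p) = 7p + 16(1−p), giving p = 8/13.
Let the inspectee play day 1 with probability q. The inspector is indifferent when 12q + 7(1−q) = 8q + 16(1−q), giving q = 9/13.
The value is 12·(9/13) + (7)·(4/13) = 136/13.

136/13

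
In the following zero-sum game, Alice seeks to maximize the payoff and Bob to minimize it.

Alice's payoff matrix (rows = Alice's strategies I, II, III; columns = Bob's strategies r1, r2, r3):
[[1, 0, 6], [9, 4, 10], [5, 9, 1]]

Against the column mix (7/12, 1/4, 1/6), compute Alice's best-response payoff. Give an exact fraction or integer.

I: (1)·(7/12) + (0)·(1/4) + (6)·(1/6) = 19/12.
II: (9)·(7/12) + (4)·(1/4) + (10)·(1/6) = 95/12.
III: (5)·(7/12) + (9)·(1/4) + (1)·(1/6) = 16/3.
The best pure response is II with expected payoff 95/12.

95/12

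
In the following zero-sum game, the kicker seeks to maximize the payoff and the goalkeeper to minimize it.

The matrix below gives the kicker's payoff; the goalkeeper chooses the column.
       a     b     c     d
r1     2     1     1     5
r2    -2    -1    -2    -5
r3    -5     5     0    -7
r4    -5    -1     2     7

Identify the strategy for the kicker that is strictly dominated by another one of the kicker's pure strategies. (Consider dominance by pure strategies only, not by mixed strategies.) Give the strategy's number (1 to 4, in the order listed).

2

Compare r2 with r1: 2 > -2, 1 > -1, 1 > -2, 5 > -5.
So r1 strictly dominates r2 for the kicker; r2 is strictly dominated.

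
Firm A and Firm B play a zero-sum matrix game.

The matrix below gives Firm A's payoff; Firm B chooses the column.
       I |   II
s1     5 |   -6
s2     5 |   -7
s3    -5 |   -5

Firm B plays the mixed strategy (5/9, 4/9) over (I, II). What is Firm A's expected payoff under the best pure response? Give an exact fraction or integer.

1/9

s1: (5)·(5/9) + (-6)·(4/9) = 1/9.
s2: (5)·(5/9) + (-7)·(4/9) = -1/3.
s3: (-5)·(5/9) + (-5)·(4/9) = -5.
The best pure response is s1 with expected payoff 1/9.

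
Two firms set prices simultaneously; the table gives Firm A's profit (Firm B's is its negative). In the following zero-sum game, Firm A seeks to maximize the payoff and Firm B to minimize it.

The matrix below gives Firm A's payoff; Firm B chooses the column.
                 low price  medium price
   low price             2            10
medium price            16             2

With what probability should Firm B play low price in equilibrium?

Row minima are 2 and 2, so Firm A's maximin is 2; column maxima are 16 and 10, so Firm B's minimax is 10. These differ, so the equilibrium is in mixed strategies.
Let Firm B play low price with probability q. Firm A is indifferent when 2q + 10(1−q) = 16q + 2(1−q), giving q = 4/11.

4/11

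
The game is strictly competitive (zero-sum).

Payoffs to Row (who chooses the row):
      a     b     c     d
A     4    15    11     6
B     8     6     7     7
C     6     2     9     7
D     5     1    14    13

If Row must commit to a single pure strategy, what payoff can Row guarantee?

6

The worst-case payoff for each row is A: 4, B: 6, C: 2, D: 1.
The best of these is 6.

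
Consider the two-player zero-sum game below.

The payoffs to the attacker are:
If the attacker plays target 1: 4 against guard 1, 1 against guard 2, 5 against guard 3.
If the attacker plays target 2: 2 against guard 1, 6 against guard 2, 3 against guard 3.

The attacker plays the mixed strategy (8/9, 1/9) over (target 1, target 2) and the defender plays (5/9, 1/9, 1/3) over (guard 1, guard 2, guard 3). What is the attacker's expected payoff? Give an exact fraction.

Against (5/9, 1/9, 1/3), each row's expected payoff is target 1: 4; target 2: 25/9.
Taking the (8/9, 1/9)-weighted average: (8/9)·(4) + (1/9)·(25/9) = 313/81.

313/81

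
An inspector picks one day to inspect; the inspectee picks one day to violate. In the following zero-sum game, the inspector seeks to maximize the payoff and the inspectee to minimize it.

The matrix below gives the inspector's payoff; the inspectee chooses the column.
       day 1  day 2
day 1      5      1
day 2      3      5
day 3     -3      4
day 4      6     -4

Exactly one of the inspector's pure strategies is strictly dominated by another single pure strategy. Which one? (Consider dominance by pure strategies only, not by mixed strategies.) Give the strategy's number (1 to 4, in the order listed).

3

Compare day 3 with day 2: 3 > -3, 5 > 4.
So day 2 strictly dominates day 3 for the inspector; day 3 is strictly dominated.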